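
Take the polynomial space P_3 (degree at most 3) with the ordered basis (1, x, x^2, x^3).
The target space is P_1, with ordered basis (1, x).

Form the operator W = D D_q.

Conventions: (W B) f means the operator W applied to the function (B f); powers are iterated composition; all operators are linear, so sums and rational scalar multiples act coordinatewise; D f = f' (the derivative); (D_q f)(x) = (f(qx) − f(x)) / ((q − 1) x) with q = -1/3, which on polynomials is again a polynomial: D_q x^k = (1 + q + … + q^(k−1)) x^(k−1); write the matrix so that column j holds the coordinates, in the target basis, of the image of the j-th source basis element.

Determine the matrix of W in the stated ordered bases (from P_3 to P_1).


image of 1: 0
image of x: 0
image of x^2: 2/3
image of x^3: (14/9)x
each image's coordinates form column j of the matrix

the matrix is [[0, 0, 2/3, 0]; [0, 0, 0, 14/9]] (rows listed top to bottom)


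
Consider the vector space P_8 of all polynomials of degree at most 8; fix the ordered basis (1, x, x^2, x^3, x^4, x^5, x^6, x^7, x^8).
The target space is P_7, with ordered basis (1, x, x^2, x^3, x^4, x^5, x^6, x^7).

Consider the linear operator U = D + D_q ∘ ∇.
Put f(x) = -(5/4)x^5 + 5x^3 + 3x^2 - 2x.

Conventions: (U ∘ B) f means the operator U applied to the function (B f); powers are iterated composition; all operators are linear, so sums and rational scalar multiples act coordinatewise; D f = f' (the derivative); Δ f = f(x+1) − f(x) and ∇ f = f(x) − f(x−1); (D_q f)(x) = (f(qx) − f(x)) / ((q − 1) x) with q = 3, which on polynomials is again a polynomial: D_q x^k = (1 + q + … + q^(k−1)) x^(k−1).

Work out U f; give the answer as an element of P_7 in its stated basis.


D f = -(25/4)x^4 + 15x^2 + 6x - 2
∇ f = -(25/4)x^4 + (25/2)x^3 + (5/2)x^2 - (11/4)x - 5/4
D_q ∇ f = -250x^3 + (325/2)x^2 + 10x - 11/4
(D + D_q ∘ ∇) f = -(25/4)x^4 - 250x^3 + (355/2)x^2 + 16x - 19/4

g(x) = -(25/4)x^4 - 250x^3 + (355/2)x^2 + 16x - 19/4


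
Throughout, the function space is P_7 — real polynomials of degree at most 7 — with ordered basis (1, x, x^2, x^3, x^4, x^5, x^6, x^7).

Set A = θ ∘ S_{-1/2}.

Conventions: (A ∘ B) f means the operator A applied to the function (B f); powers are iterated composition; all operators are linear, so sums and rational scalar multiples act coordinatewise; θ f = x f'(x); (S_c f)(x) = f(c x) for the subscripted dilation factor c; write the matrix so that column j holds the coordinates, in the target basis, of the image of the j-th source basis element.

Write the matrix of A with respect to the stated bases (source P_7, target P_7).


the matrix is [[0, 0, 0, 0, 0, 0, 0, 0]; [0, -1/2, 0, 0, 0, 0, 0, 0]; [0, 0, 1/2, 0, 0, 0, 0, 0]; [0, 0, 0, -3/8, 0, 0, 0, 0]; [0, 0, 0, 0, 1/4, 0, 0, 0]; [0, 0, 0, 0, 0, -5/32, 0, 0]; [0, 0, 0, 0, 0, 0, 3/32, 0]; [0, 0, 0, 0, 0, 0, 0, -7/128]] (rows listed top to bottom)

image of 1: 0
image of x: -(1/2)x
image of x^2: (1/2)x^2
image of x^3: -(3/8)x^3
image of x^4: (1/4)x^4
image of x^5: -(5/32)x^5
image of x^6: (3/32)x^6
image of x^7: -(7/128)x^7
each image's coordinates form column j of the matrix


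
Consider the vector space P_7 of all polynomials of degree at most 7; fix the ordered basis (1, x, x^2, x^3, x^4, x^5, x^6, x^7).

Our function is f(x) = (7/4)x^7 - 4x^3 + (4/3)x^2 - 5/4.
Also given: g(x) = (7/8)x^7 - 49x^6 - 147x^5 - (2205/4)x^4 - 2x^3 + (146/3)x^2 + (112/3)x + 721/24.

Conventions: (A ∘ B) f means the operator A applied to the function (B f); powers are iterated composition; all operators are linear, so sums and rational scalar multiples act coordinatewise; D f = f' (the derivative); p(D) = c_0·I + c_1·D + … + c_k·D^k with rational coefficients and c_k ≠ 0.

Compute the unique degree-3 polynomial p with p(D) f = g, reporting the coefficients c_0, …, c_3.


c_0 = 1/2, c_1 = -4, c_2 = -2, c_3 = -3/2

D^0 f = (7/4)x^7 - 4x^3 + (4/3)x^2 - 5/4
D^1 f = (49/4)x^6 - 12x^2 + (8/3)x
D^2 f = (147/2)x^5 - 24x + 8/3
D^3 f = (735/2)x^4 - 24
matching coefficients of g against c_0 f + c_1 Df + … from the top degree down determines the c_i
solution: c_0 = 1/2, c_1 = -4, c_2 = -2, c_3 = -3/2


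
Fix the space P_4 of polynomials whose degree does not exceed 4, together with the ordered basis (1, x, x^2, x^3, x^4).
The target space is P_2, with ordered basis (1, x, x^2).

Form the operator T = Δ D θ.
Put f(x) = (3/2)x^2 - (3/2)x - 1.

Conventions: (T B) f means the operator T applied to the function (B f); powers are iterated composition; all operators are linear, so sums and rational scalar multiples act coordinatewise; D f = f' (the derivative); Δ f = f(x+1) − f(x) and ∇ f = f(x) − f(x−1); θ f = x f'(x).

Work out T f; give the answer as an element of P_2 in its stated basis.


the image equals g(x) = 6

θ f = 3x^2 - (3/2)x
D θ f = 6x - 3/2
Δ D θ f = 6


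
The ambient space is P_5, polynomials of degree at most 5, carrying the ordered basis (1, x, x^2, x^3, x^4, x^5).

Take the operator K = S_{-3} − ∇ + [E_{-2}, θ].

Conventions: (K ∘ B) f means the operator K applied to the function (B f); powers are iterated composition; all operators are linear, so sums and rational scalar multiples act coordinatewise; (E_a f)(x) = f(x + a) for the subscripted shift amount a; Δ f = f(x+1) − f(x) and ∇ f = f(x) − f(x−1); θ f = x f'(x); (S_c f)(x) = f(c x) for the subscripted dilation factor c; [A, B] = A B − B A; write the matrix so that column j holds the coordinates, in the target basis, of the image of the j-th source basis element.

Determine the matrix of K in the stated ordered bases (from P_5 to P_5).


the matrix is [[1, -3, 9, -25, 65, -161]; [0, -3, -6, 27, -100, 325]; [0, 0, 9, -9, 54, -250]; [0, 0, 0, -27, -12, 90]; [0, 0, 0, 0, 81, -15]; [0, 0, 0, 0, 0, -243]] (rows listed top to bottom)

image of 1: 1
image of x: -3x - 3
image of x^2: 9x^2 - 6x + 9
image of x^3: -27x^3 - 9x^2 + 27x - 25
image of x^4: 81x^4 - 12x^3 + 54x^2 - 100x + 65
image of x^5: -243x^5 - 15x^4 + 90x^3 - 250x^2 + 325x - 161
each image's coordinates form column j of the matrix


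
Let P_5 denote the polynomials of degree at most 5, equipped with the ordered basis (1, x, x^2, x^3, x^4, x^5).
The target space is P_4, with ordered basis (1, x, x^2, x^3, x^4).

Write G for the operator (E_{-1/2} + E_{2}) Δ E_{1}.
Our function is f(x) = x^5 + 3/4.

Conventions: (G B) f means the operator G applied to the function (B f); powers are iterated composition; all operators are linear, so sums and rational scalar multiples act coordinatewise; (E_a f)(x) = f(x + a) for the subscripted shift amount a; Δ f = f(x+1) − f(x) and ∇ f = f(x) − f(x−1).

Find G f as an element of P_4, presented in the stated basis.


the result is g(x) = 10x^4 + 90x^3 + (805/2)x^2 + 900x + 12617/16

E_{1} f = x^5 + 5x^4 + 10x^3 + 10x^2 + 5x + 7/4
Δ E_{1} f = 5x^4 + 30x^3 + 70x^2 + 75x + 31
E_{-1/2} (Δ E_{1}) f = 5x^4 + 20x^3 + (65/2)x^2 + 25x + 121/16
E_{2} (Δ E_{1}) f = 5x^4 + 70x^3 + 370x^2 + 875x + 781
(E_{-1/2} + E_{2}) (Δ E_{1}) f = 10x^4 + 90x^3 + (805/2)x^2 + 900x + 12617/16


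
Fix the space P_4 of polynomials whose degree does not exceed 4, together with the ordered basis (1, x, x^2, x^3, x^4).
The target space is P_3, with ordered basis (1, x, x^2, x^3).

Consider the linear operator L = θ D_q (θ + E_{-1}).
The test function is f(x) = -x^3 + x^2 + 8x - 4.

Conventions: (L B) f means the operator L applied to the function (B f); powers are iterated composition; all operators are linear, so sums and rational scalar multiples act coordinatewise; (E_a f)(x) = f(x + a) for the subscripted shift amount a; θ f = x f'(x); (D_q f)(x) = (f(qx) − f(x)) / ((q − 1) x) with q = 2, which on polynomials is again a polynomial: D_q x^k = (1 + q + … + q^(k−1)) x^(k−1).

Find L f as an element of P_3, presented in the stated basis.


the image equals g(x) = -56x^2 + 18x

θ f = -3x^3 + 2x^2 + 8x
E_{-1} f = -x^3 + 4x^2 + 3x - 10
(θ + E_{-1}) f = -4x^3 + 6x^2 + 11x - 10
D_q (θ + E_{-1}) f = -28x^2 + 18x + 11
θ D_q (θ + E_{-1}) f = -56x^2 + 18x


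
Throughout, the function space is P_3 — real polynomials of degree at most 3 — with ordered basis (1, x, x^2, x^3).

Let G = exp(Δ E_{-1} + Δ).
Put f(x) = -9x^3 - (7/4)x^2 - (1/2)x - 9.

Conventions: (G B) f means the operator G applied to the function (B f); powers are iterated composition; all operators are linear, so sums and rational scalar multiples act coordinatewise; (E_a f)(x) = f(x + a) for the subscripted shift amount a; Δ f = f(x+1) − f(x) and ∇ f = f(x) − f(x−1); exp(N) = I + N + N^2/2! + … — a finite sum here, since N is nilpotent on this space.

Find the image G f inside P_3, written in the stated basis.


g(x) = -9x^3 - (223/4)x^2 - (231/2)x - 107

order-1 term: -54x^2 - 7x - 19
order-2 term: -108x - 7
order-3 term: -72
the series for exp(Δ E_{-1} + Δ) f terminates at order 3
exp(Δ E_{-1} + Δ) f = -9x^3 - (223/4)x^2 - (231/2)x - 107


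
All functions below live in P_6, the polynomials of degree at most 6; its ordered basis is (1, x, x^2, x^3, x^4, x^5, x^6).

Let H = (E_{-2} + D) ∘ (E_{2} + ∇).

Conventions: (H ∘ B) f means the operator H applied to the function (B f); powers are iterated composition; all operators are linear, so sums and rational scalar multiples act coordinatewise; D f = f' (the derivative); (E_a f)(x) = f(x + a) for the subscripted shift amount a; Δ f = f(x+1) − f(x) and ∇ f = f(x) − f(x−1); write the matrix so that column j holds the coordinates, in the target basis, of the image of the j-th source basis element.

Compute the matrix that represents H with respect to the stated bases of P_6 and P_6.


image of 1: 1
image of x: x + 2
image of x^2: x^2 + 4x + 1
image of x^3: x^3 + 6x^2 + 3x + 28
image of x^4: x^4 + 8x^3 + 6x^2 + 112x - 29
image of x^5: x^5 + 10x^4 + 10x^3 + 280x^2 - 145x + 286
image of x^6: x^6 + 12x^5 + 15x^4 + 560x^3 - 435x^2 + 1716x - 467
each image's coordinates form column j of the matrix

the matrix is [[1, 2, 1, 28, -29, 286, -467]; [0, 1, 4, 3, 112, -145, 1716]; [0, 0, 1, 6, 6, 280, -435]; [0, 0, 0, 1, 8, 10, 560]; [0, 0, 0, 0, 1, 10, 15]; [0, 0, 0, 0, 0, 1, 12]; [0, 0, 0, 0, 0, 0, 1]] (rows listed top to bottom)


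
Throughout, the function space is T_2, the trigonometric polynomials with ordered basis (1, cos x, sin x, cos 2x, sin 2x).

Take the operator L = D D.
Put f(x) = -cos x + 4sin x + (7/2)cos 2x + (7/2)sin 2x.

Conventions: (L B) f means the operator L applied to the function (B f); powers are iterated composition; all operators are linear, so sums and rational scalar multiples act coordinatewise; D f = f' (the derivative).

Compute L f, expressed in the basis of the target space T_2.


D f = 4cos x + sin x + 7cos 2x - 7sin 2x
D D f = cos x - 4sin x - 14cos 2x - 14sin 2x

g(x) = cos x - 4sin x - 14cos 2x - 14sin 2x


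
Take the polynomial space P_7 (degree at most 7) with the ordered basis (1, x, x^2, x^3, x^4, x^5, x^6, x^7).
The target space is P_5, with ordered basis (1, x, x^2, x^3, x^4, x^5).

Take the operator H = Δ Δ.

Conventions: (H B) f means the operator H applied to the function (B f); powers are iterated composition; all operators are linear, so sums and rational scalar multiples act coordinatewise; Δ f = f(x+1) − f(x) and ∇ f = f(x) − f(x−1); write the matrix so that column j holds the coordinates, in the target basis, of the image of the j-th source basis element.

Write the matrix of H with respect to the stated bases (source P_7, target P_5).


image of 1: 0
image of x: 0
image of x^2: 2
image of x^3: 6x + 6
image of x^4: 12x^2 + 24x + 14
image of x^5: 20x^3 + 60x^2 + 70x + 30
image of x^6: 30x^4 + 120x^3 + 210x^2 + 180x + 62
image of x^7: 42x^5 + 210x^4 + 490x^3 + 630x^2 + 434x + 126
each image's coordinates form column j of the matrix

the matrix is [[0, 0, 2, 6, 14, 30, 62, 126]; [0, 0, 0, 6, 24, 70, 180, 434]; [0, 0, 0, 0, 12, 60, 210, 630]; [0, 0, 0, 0, 0, 20, 120, 490]; [0, 0, 0, 0, 0, 0, 30, 210]; [0, 0, 0, 0, 0, 0, 0, 42]] (rows listed top to bottom)


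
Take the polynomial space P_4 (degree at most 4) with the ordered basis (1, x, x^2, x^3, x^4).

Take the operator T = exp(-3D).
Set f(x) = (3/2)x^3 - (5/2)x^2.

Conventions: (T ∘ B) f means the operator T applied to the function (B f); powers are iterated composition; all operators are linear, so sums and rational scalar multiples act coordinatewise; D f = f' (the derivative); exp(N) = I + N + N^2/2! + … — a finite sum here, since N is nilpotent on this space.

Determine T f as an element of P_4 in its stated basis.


the result is g(x) = (3/2)x^3 - 16x^2 + (111/2)x - 63

order-1 term: -(27/2)x^2 + 15x
order-2 term: (81/2)x - 45/2
order-3 term: -81/2
the series for exp(-3D) f terminates at order 3
exp(-3D) f = (3/2)x^3 - 16x^2 + (111/2)x - 63


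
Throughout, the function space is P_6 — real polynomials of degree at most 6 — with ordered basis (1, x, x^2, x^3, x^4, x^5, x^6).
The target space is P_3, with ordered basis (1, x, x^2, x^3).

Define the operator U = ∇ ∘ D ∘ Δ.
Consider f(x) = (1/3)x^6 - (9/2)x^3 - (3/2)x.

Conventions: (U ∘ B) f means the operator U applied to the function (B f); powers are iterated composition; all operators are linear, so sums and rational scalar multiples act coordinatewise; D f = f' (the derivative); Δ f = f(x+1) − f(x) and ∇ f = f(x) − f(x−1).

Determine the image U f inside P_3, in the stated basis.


the result is g(x) = 40x^3 + 20x - 27

Δ f = 2x^5 + 5x^4 + (20/3)x^3 - (17/2)x^2 - (23/2)x - 17/3
D Δ f = 10x^4 + 20x^3 + 20x^2 - 17x - 23/2
∇ D Δ f = 40x^3 + 20x - 27


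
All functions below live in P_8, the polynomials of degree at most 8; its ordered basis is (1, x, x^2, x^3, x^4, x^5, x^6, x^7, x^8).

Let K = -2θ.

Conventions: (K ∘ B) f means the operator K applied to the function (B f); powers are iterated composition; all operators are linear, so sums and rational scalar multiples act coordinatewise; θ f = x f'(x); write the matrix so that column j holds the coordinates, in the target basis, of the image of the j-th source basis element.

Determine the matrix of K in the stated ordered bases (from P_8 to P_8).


image of 1: 0
image of x: -2x
image of x^2: -4x^2
image of x^3: -6x^3
image of x^4: -8x^4
image of x^5: -10x^5
image of x^6: -12x^6
image of x^7: -14x^7
image of x^8: -16x^8
each image's coordinates form column j of the matrix

the matrix is [[0, 0, 0, 0, 0, 0, 0, 0, 0]; [0, -2, 0, 0, 0, 0, 0, 0, 0]; [0, 0, -4, 0, 0, 0, 0, 0, 0]; [0, 0, 0, -6, 0, 0, 0, 0, 0]; [0, 0, 0, 0, -8, 0, 0, 0, 0]; [0, 0, 0, 0, 0, -10, 0, 0, 0]; [0, 0, 0, 0, 0, 0, -12, 0, 0]; [0, 0, 0, 0, 0, 0, 0, -14, 0]; [0, 0, 0, 0, 0, 0, 0, 0, -16]] (rows listed top to bottom)


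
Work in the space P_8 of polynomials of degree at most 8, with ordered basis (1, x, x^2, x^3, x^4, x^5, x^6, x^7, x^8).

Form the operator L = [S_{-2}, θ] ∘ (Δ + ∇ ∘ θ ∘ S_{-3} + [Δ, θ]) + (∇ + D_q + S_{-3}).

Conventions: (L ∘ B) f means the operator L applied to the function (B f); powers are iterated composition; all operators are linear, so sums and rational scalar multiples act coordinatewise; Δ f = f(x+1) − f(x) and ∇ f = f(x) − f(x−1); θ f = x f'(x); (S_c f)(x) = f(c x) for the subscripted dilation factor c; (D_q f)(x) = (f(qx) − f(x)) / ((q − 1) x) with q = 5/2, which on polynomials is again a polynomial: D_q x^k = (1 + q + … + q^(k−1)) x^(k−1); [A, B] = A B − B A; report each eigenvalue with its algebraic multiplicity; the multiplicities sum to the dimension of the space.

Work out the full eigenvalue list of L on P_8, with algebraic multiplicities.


λ = -2187 (multiplicity 1), λ = -243 (multiplicity 1), λ = -27 (multiplicity 1), λ = -3 (multiplicity 1), λ = 1 (multiplicity 1), λ = 9 (multiplicity 1), λ = 81 (multiplicity 1), λ = 729 (multiplicity 1), λ = 6561 (multiplicity 1)

image of 1: 1
image of x: -3x + 2
image of x^2: 9x^2 + (11/2)x - 1
image of x^3: -27x^3 + (51/4)x^2 - 3x + 1
image of x^4: 81x^4 + (235/8)x^3 - 6x^2 + 4x - 1
image of x^5: -243x^5 + (1111/16)x^4 - 10x^3 + 10x^2 - 5x + 1
image of x^6: 729x^6 + (5379/32)x^5 - 15x^4 + 20x^3 - 15x^2 + 6x - 1
image of x^7: -2187x^7 + (26447/64)x^6 - 21x^5 + 35x^4 - 35x^3 + 21x^2 - 7x + 1
image of x^8: 6561x^8 + (131147/128)x^7 - 28x^6 + 56x^5 - 70x^4 + 56x^3 - 28x^2 + 8x - 1
the matrix is upper triangular; its diagonal is (1, -3, 9, -27, 81, -243, 729, -2187, 6561)
for a triangular matrix the eigenvalues are the diagonal entries, with algebraic multiplicity their repetition count


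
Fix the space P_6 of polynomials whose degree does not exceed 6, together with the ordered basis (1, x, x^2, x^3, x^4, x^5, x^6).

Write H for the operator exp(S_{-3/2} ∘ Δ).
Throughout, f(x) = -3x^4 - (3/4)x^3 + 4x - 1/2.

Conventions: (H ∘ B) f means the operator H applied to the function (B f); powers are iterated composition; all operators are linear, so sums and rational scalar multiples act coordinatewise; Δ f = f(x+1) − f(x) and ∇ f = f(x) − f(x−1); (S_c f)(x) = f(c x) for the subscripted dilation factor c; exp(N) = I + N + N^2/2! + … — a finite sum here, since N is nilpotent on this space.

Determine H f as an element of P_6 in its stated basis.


order-1 term: (81/2)x^3 - (729/16)x^2 + (171/8)x + 1/4
order-2 term: (2187/16)x^2 - (729/32)x + 261/32
order-3 term: -(2187/16)x + 1215/32
order-4 term: -2187/64
the series for exp(S_{-3/2} ∘ Δ) f terminates at order 4
exp(S_{-3/2} ∘ Δ) f = -3x^4 + (159/4)x^3 + (729/8)x^2 - (4291/32)x + 749/64

the result is g(x) = -3x^4 + (159/4)x^3 + (729/8)x^2 - (4291/32)x + 749/64


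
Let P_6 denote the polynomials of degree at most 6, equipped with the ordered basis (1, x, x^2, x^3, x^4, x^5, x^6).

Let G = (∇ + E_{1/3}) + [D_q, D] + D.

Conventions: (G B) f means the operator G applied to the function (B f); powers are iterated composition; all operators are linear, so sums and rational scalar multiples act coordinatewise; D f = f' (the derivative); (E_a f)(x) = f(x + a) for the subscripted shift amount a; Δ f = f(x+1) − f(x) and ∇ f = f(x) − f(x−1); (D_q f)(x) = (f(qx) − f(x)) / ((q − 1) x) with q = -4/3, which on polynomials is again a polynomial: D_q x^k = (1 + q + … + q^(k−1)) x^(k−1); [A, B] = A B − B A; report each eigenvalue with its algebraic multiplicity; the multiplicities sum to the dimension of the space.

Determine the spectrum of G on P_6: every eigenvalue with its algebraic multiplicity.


image of 1: 1
image of x: x + 7/3
image of x^2: x^2 + (14/3)x + 13/9
image of x^3: x^3 + 7x^2 - (59/9)x + 28/27
image of x^4: x^4 + (28/3)x^3 + (29/9)x^2 + (112/27)x - 80/81
image of x^5: x^5 + (35/3)x^4 - (1819/81)x^3 + (280/27)x^2 - (400/81)x + 244/243
image of x^6: x^6 + 14x^5 + (2423/243)x^4 + (560/27)x^3 - (400/27)x^2 + (488/81)x - 728/729
the matrix is upper triangular; its diagonal is (1, 1, 1, 1, 1, 1, 1)
for a triangular matrix the eigenvalues are the diagonal entries, with algebraic multiplicity their repetition count

λ = 1 (multiplicity 7)


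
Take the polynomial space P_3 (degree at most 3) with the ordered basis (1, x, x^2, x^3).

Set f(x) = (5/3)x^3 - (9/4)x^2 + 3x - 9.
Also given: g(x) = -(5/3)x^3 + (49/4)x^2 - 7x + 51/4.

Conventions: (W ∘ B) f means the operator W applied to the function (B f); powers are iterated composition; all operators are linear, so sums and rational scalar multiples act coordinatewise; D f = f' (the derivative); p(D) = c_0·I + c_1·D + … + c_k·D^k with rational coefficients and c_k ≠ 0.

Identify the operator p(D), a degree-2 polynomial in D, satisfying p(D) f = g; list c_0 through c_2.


D^0 f = (5/3)x^3 - (9/4)x^2 + 3x - 9
D^1 f = 5x^2 - (9/2)x + 3
D^2 f = 10x - 9/2
matching coefficients of g against c_0 f + c_1 Df + … from the top degree down determines the c_i
solution: c_0 = -1, c_1 = 2, c_2 = 1/2

c_0 = -1, c_1 = 2, c_2 = 1/2


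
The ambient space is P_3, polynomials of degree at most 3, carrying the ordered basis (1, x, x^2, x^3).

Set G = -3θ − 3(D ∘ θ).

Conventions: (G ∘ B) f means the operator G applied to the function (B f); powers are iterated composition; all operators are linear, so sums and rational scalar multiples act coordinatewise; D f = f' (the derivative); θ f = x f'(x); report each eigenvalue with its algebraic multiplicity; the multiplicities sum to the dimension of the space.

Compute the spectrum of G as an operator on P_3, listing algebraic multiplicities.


λ = -9 (multiplicity 1), λ = -6 (multiplicity 1), λ = -3 (multiplicity 1), λ = 0 (multiplicity 1)

image of 1: 0
image of x: -3x - 3
image of x^2: -6x^2 - 12x
image of x^3: -9x^3 - 27x^2
the matrix is upper triangular; its diagonal is (0, -3, -6, -9)
for a triangular matrix the eigenvalues are the diagonal entries, with algebraic multiplicity their repetition count


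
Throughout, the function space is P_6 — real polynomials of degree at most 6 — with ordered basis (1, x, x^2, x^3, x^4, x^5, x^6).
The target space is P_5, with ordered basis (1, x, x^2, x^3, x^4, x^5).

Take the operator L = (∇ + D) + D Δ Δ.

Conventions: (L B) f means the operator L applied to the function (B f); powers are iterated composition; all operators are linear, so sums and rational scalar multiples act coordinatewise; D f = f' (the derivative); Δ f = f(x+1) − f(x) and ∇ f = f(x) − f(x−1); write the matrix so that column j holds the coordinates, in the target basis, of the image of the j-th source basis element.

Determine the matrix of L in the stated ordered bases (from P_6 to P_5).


image of 1: 0
image of x: 2
image of x^2: 4x - 1
image of x^3: 6x^2 - 3x + 7
image of x^4: 8x^3 - 6x^2 + 28x + 23
image of x^5: 10x^4 - 10x^3 + 70x^2 + 115x + 71
image of x^6: 12x^5 - 15x^4 + 140x^3 + 345x^2 + 426x + 179
each image's coordinates form column j of the matrix

the matrix is [[0, 2, -1, 7, 23, 71, 179]; [0, 0, 4, -3, 28, 115, 426]; [0, 0, 0, 6, -6, 70, 345]; [0, 0, 0, 0, 8, -10, 140]; [0, 0, 0, 0, 0, 10, -15]; [0, 0, 0, 0, 0, 0, 12]] (rows listed top to bottom)


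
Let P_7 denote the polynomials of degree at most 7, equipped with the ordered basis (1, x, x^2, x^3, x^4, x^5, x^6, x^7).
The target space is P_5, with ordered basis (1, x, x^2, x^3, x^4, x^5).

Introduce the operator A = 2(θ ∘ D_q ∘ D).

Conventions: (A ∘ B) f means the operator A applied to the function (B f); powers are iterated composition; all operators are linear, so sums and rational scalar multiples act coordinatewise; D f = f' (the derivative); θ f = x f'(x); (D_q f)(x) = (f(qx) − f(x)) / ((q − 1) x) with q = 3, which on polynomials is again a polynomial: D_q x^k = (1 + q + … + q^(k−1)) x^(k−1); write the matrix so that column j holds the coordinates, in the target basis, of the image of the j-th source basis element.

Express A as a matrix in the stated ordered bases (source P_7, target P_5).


the matrix is [[0, 0, 0, 0, 0, 0, 0, 0]; [0, 0, 0, 24, 0, 0, 0, 0]; [0, 0, 0, 0, 208, 0, 0, 0]; [0, 0, 0, 0, 0, 1200, 0, 0]; [0, 0, 0, 0, 0, 0, 5808, 0]; [0, 0, 0, 0, 0, 0, 0, 25480]] (rows listed top to bottom)

image of 1: 0
image of x: 0
image of x^2: 0
image of x^3: 24x
image of x^4: 208x^2
image of x^5: 1200x^3
image of x^6: 5808x^4
image of x^7: 25480x^5
each image's coordinates form column j of the matrix


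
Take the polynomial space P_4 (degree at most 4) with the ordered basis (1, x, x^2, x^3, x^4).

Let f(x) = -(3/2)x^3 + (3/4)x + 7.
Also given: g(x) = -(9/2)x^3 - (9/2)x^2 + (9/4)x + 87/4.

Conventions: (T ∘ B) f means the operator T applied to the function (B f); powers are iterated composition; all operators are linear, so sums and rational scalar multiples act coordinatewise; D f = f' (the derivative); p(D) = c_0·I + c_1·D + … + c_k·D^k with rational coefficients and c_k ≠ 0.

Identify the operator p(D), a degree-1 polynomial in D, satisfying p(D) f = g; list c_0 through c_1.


D^0 f = -(3/2)x^3 + (3/4)x + 7
D^1 f = -(9/2)x^2 + 3/4
matching coefficients of g against c_0 f + c_1 Df + … from the top degree down determines the c_i
solution: c_0 = 3, c_1 = 1

p(D) = 3·I + D, i.e. c_0 = 3, c_1 = 1


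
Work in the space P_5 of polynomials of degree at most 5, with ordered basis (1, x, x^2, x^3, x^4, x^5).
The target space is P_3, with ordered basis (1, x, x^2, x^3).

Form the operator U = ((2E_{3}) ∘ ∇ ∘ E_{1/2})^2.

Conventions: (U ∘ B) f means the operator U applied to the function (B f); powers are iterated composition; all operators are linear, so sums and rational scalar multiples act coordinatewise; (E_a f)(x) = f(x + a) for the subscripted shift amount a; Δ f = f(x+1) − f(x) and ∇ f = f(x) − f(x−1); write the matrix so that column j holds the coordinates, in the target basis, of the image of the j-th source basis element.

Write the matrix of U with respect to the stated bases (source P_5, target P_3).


the matrix is [[0, 0, 8, 144, 1736, 17520]; [0, 0, 0, 24, 576, 8680]; [0, 0, 0, 0, 48, 1440]; [0, 0, 0, 0, 0, 80]] (rows listed top to bottom)

image of 1: 0
image of x: 0
image of x^2: 8
image of x^3: 24x + 144
image of x^4: 48x^2 + 576x + 1736
image of x^5: 80x^3 + 1440x^2 + 8680x + 17520
each image's coordinates form column j of the matrix


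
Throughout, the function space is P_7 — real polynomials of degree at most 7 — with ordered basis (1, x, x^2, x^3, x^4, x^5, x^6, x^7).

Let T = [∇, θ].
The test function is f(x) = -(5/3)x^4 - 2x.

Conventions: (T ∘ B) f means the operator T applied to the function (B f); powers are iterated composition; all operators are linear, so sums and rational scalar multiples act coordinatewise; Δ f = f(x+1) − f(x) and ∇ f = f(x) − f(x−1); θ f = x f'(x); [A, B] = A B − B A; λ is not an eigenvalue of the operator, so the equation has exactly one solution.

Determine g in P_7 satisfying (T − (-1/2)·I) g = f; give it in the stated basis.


write g with unknown coordinates in the stated basis and equate coefficients in (T − (-1/2)·I) g = f
solving from the highest basis element down gives g = -(10/3)x^4 + (80/3)x^3 - 240x^2 + 1356x - 11576/3
check: T g = -(40/3)x^3 + 120x^2 - 680x + 5788/3
so T g − (-1/2)·g = -(5/3)x^4 - 2x = f ✓

the image equals g(x) = -(10/3)x^4 + (80/3)x^3 - 240x^2 + 1356x - 11576/3


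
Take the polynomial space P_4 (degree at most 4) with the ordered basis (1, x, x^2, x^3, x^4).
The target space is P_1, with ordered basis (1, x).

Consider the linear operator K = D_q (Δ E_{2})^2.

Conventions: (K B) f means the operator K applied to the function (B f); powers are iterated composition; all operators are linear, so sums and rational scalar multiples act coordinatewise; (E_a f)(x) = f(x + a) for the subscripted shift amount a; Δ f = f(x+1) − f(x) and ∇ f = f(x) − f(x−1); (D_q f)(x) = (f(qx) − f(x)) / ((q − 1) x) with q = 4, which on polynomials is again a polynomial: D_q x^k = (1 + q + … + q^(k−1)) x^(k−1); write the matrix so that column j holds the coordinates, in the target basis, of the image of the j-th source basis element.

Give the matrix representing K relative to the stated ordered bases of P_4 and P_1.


image of 1: 0
image of x: 0
image of x^2: 0
image of x^3: 6
image of x^4: 60x + 120
each image's coordinates form column j of the matrix

the matrix is [[0, 0, 0, 6, 120]; [0, 0, 0, 0, 60]] (rows listed top to bottom)


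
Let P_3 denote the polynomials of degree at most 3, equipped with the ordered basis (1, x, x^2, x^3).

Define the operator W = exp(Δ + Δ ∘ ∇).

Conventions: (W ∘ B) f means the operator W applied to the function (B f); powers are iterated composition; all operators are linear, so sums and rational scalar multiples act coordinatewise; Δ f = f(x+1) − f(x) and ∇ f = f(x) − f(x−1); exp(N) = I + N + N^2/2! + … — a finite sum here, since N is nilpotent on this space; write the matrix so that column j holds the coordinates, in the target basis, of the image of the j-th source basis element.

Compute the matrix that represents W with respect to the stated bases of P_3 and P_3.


image of 1: 1
image of x: x + 1
image of x^2: x^2 + 2x + 4
image of x^3: x^3 + 3x^2 + 12x + 11
each image's coordinates form column j of the matrix

the matrix is [[1, 1, 4, 11]; [0, 1, 2, 12]; [0, 0, 1, 3]; [0, 0, 0, 1]] (rows listed top to bottom)


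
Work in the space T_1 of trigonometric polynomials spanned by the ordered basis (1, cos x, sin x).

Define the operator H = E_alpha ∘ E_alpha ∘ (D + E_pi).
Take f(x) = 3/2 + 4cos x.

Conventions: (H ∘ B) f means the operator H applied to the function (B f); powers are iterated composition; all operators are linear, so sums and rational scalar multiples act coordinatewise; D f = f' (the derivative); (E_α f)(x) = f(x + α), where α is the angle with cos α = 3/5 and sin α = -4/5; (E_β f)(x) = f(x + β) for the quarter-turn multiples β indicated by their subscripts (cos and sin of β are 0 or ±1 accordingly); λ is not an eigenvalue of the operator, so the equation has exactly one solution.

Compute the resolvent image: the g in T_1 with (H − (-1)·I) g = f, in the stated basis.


write g with unknown coordinates in the stated basis and equate coefficients in (H − (-1)·I) g = f
solving from the highest basis element down gives g = 3/4 + (224/137)cos x + (68/137)sin x
check: H g = 3/4 + (324/137)cos x - (68/137)sin x
so H g − (-1)·g = 3/2 + 4cos x = f ✓

g(x) = 3/4 + (224/137)cos x + (68/137)sin x


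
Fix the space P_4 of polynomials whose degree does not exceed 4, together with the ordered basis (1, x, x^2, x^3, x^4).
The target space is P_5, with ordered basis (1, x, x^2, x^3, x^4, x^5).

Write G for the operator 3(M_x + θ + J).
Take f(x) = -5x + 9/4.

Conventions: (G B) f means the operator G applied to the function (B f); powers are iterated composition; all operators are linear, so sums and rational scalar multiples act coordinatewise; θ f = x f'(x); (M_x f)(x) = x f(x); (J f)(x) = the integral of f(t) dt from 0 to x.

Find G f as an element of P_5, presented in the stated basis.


the image equals g(x) = -(45/2)x^2 - (3/2)x

M_x f = -5x^2 + (9/4)x
θ f = -5x
J f = -(5/2)x^2 + (9/4)x
(M_x + θ + J) f = -(15/2)x^2 - (1/2)x
(3(M_x + θ + J)) f = -(45/2)x^2 - (3/2)x


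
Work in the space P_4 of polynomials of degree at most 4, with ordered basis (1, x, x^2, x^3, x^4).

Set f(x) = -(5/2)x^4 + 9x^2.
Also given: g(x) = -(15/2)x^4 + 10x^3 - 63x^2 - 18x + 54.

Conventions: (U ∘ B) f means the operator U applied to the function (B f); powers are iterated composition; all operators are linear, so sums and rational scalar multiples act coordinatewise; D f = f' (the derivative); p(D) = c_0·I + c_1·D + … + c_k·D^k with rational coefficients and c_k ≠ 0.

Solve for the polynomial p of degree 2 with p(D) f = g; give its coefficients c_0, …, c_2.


c_0 = 3, c_1 = -1, c_2 = 3

D^0 f = -(5/2)x^4 + 9x^2
D^1 f = -10x^3 + 18x
D^2 f = -30x^2 + 18
matching coefficients of g against c_0 f + c_1 Df + … from the top degree down determines the c_i
solution: c_0 = 3, c_1 = -1, c_2 = 3


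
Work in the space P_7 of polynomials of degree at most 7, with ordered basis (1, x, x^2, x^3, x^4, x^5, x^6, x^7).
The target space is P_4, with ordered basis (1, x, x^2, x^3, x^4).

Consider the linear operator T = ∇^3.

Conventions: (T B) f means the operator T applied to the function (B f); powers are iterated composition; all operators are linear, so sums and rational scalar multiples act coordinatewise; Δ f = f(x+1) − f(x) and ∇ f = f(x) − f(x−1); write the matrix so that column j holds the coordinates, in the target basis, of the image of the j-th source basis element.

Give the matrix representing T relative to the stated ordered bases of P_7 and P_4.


the matrix is [[0, 0, 0, 6, -36, 150, -540, 1806]; [0, 0, 0, 0, 24, -180, 900, -3780]; [0, 0, 0, 0, 0, 60, -540, 3150]; [0, 0, 0, 0, 0, 0, 120, -1260]; [0, 0, 0, 0, 0, 0, 0, 210]] (rows listed top to bottom)

image of 1: 0
image of x: 0
image of x^2: 0
image of x^3: 6
image of x^4: 24x - 36
image of x^5: 60x^2 - 180x + 150
image of x^6: 120x^3 - 540x^2 + 900x - 540
image of x^7: 210x^4 - 1260x^3 + 3150x^2 - 3780x + 1806
each image's coordinates form column j of the matrix


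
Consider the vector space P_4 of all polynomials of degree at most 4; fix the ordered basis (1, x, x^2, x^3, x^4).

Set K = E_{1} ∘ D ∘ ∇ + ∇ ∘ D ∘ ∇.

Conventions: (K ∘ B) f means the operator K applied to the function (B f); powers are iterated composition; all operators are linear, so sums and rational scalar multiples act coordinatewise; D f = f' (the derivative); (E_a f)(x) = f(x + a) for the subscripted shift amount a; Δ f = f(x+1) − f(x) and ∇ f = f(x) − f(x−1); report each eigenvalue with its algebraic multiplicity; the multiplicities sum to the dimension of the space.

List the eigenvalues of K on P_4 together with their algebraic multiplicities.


λ = 0 (multiplicity 5)

image of 1: 0
image of x: 0
image of x^2: 2
image of x^3: 6x + 9
image of x^4: 12x^2 + 36x - 20
the matrix is upper triangular; its diagonal is (0, 0, 0, 0, 0)
for a triangular matrix the eigenvalues are the diagonal entries, with algebraic multiplicity their repetition count


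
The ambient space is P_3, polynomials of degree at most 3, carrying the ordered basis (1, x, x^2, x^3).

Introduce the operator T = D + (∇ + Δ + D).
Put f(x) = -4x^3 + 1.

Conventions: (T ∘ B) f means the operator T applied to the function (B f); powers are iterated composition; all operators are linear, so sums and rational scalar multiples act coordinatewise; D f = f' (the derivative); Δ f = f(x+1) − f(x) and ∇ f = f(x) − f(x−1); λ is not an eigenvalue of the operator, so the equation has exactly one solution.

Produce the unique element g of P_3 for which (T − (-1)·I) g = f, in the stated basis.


write g with unknown coordinates in the stated basis and equate coefficients in (T − (-1)·I) g = f
solving from the highest basis element down gives g = -4x^3 + 48x^2 - 384x + 1545
check: T g = -48x^2 + 384x - 1544
so T g − (-1)·g = -4x^3 + 1 = f ✓

the image equals g(x) = -4x^3 + 48x^2 - 384x + 1545


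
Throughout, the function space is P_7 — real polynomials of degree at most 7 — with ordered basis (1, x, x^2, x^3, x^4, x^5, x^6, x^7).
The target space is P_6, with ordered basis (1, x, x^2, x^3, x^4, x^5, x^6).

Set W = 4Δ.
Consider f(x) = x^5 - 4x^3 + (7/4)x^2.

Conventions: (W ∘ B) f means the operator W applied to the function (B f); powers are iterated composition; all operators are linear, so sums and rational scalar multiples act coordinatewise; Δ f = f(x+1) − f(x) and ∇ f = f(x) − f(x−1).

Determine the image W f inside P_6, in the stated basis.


Δ f = 5x^4 + 10x^3 - 2x^2 - (7/2)x - 5/4
(4Δ) f = 20x^4 + 40x^3 - 8x^2 - 14x - 5

the image equals g(x) = 20x^4 + 40x^3 - 8x^2 - 14x - 5


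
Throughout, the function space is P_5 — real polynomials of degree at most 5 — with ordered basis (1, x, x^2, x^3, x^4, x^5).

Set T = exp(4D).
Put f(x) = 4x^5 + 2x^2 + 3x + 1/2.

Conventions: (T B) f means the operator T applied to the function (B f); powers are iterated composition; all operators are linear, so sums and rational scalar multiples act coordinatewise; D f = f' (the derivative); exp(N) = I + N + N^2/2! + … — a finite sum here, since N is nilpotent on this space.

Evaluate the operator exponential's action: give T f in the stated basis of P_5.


g(x) = 4x^5 + 80x^4 + 640x^3 + 2562x^2 + 5139x + 8281/2

order-1 term: 80x^4 + 16x + 12
order-2 term: 640x^3 + 32
order-3 term: 2560x^2
order-4 term: 5120x
order-5 term: 4096
the series for exp(4D) f terminates at order 5
exp(4D) f = 4x^5 + 80x^4 + 640x^3 + 2562x^2 + 5139x + 8281/2


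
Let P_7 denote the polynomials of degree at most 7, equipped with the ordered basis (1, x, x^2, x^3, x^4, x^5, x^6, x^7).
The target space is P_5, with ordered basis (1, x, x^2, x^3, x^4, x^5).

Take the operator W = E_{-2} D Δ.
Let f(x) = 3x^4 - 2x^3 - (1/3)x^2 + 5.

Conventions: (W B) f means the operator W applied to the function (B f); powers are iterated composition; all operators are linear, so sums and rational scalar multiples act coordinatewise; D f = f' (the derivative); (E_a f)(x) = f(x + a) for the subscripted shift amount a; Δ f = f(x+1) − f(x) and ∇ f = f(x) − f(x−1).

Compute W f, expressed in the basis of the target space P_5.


g(x) = 36x^2 - 120x + 304/3

Δ f = 12x^3 + 12x^2 + (16/3)x + 2/3
D Δ f = 36x^2 + 24x + 16/3
E_{-2} D Δ f = 36x^2 - 120x + 304/3


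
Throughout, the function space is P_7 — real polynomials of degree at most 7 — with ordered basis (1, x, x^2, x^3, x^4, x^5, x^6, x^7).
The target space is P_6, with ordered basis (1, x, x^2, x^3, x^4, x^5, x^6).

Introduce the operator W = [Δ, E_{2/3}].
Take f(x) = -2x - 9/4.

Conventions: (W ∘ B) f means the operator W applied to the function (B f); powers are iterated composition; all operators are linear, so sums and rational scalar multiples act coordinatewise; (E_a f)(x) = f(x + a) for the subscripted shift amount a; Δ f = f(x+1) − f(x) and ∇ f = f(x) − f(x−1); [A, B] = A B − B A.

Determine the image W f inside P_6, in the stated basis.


g(x) = 0

E_{2/3} f = -2x - 43/12
Δ E_{2/3} f = -2
Δ f = -2
E_{2/3} Δ f = -2
[Δ, E_{2/3}] f = 0


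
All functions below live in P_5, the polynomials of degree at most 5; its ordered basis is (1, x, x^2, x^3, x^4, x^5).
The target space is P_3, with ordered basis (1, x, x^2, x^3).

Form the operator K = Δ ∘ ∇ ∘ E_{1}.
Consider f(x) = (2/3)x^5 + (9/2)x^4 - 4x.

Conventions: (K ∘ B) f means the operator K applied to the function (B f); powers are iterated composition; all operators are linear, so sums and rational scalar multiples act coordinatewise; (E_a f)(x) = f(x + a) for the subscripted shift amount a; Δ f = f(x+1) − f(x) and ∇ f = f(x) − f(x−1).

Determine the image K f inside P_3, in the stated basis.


E_{1} f = (2/3)x^5 + (47/6)x^4 + (74/3)x^3 + (101/3)x^2 + (52/3)x + 7/6
∇ E_{1} f = (10/3)x^4 + (74/3)x^3 + (101/3)x^2 + (64/3)x + 7/6
Δ ∇ E_{1} f = (40/3)x^3 + 94x^2 + (464/3)x + 83

the result is g(x) = (40/3)x^3 + 94x^2 + (464/3)x + 83


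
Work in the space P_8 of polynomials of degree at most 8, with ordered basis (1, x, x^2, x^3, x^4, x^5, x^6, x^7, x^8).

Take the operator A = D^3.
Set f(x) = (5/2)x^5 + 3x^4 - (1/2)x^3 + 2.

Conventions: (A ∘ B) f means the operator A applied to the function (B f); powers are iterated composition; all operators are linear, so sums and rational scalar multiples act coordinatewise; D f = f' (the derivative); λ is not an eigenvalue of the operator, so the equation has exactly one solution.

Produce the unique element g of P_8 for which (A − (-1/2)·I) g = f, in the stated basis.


g(x) = 5x^5 + 6x^4 - x^3 - 600x^2 - 288x + 16

write g with unknown coordinates in the stated basis and equate coefficients in (A − (-1/2)·I) g = f
solving from the highest basis element down gives g = 5x^5 + 6x^4 - x^3 - 600x^2 - 288x + 16
check: A g = 300x^2 + 144x - 6
so A g − (-1/2)·g = (5/2)x^5 + 3x^4 - (1/2)x^3 + 2 = f ✓


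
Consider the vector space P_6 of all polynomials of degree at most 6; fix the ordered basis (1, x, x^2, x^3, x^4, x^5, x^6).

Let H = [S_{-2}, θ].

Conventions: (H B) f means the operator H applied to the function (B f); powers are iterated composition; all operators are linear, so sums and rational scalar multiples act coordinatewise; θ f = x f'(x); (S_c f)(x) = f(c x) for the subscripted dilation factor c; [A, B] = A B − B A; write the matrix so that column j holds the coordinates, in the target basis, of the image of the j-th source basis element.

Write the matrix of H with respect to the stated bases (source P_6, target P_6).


the matrix is [[0, 0, 0, 0, 0, 0, 0]; [0, 0, 0, 0, 0, 0, 0]; [0, 0, 0, 0, 0, 0, 0]; [0, 0, 0, 0, 0, 0, 0]; [0, 0, 0, 0, 0, 0, 0]; [0, 0, 0, 0, 0, 0, 0]; [0, 0, 0, 0, 0, 0, 0]] (rows listed top to bottom)

image of 1: 0
image of x: 0
image of x^2: 0
image of x^3: 0
image of x^4: 0
image of x^5: 0
image of x^6: 0
each image's coordinates form column j of the matrix


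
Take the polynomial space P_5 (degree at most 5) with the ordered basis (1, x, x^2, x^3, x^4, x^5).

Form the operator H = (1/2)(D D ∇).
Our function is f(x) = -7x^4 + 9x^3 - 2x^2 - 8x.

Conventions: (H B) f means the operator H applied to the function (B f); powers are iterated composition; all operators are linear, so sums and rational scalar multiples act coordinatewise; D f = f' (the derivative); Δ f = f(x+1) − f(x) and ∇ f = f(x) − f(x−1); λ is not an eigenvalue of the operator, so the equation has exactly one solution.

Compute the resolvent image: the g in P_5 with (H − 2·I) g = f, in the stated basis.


the result is g(x) = (7/2)x^4 - (9/2)x^3 + x^2 + 25x - 69/4

write g with unknown coordinates in the stated basis and equate coefficients in (H − 2·I) g = f
solving from the highest basis element down gives g = (7/2)x^4 - (9/2)x^3 + x^2 + 25x - 69/4
check: H g = 42x - 69/2
so H g − 2·g = -7x^4 + 9x^3 - 2x^2 - 8x = f ✓
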